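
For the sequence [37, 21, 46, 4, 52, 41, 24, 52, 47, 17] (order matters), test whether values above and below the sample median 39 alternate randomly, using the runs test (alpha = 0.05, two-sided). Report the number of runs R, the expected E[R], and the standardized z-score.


Step 1: Compute median = 39; label A = above, B = below.
Labels in order: BBABAABAAB  (n_A = 5, n_B = 5)
Step 2: Count runs R = 7.
Step 3: Under H0 (random ordering), E[R] = 2*n_A*n_B/(n_A+n_B) + 1 = 2*5*5/10 + 1 = 6.0000.
        Var[R] = 2*n_A*n_B*(2*n_A*n_B - n_A - n_B) / ((n_A+n_B)^2 * (n_A+n_B-1)) = 2000/900 = 2.2222.
        SD[R] = 1.4907.
Step 4: Continuity-corrected z = (R - 0.5 - E[R]) / SD[R] = (7 - 0.5 - 6.0000) / 1.4907 = 0.3354.
Step 5: Two-sided p-value via normal approximation = 2*(1 - Phi(|z|)) = 0.737316.
Step 6: alpha = 0.05. fail to reject H0.

R = 7, z = 0.3354, p = 0.737316, fail to reject H0.


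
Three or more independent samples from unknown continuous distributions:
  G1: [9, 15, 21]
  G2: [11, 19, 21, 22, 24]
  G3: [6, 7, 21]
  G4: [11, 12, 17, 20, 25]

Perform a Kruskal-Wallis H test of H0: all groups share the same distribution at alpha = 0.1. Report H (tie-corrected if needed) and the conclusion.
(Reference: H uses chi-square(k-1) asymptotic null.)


Step 1: Combine all N = 16 observations and assign midranks.
sorted (value, group, rank): (6,G3,1), (7,G3,2), (9,G1,3), (11,G2,4.5), (11,G4,4.5), (12,G4,6), (15,G1,7), (17,G4,8), (19,G2,9), (20,G4,10), (21,G1,12), (21,G2,12), (21,G3,12), (22,G2,14), (24,G2,15), (25,G4,16)
Step 2: Sum ranks within each group.
R_1 = 22 (n_1 = 3)
R_2 = 54.5 (n_2 = 5)
R_3 = 15 (n_3 = 3)
R_4 = 44.5 (n_4 = 5)
Step 3: H = 12/(N(N+1)) * sum(R_i^2/n_i) - 3(N+1)
     = 12/(16*17) * (22^2/3 + 54.5^2/5 + 15^2/3 + 44.5^2/5) - 3*17
     = 0.044118 * 1226.43 - 51
     = 3.107353.
Step 4: Ties present; correction factor C = 1 - 30/(16^3 - 16) = 0.992647. Corrected H = 3.107353 / 0.992647 = 3.130370.
Step 5: Under H0, H ~ chi^2(3); p-value = 0.371958.
Step 6: alpha = 0.1. fail to reject H0.

H = 3.1304, df = 3, p = 0.371958, fail to reject H0.


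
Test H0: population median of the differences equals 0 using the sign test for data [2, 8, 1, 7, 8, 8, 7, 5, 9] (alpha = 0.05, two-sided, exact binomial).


Step 1: Discard zero differences. Original n = 9; n_eff = number of nonzero differences = 9.
Nonzero differences (with sign): +2, +8, +1, +7, +8, +8, +7, +5, +9
Step 2: Count signs: positive = 9, negative = 0.
Step 3: Under H0: P(positive) = 0.5, so the number of positives S ~ Bin(9, 0.5).
Step 4: Two-sided exact p-value = sum of Bin(9,0.5) probabilities at or below the observed probability = 0.003906.
Step 5: alpha = 0.05. reject H0.

n_eff = 9, pos = 9, neg = 0, p = 0.003906, reject H0.


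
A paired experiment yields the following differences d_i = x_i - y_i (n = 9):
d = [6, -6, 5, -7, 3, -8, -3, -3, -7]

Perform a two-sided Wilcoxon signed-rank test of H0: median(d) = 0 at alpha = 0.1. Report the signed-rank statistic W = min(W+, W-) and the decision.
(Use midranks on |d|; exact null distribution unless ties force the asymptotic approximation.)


Step 1: Drop any zero differences (none here) and take |d_i|.
|d| = [6, 6, 5, 7, 3, 8, 3, 3, 7]
Step 2: Midrank |d_i| (ties get averaged ranks).
ranks: |6|->5.5, |6|->5.5, |5|->4, |7|->7.5, |3|->2, |8|->9, |3|->2, |3|->2, |7|->7.5
Step 3: Attach original signs; sum ranks with positive sign and with negative sign.
W+ = 5.5 + 4 + 2 = 11.5
W- = 5.5 + 7.5 + 9 + 2 + 2 + 7.5 = 33.5
(Check: W+ + W- = 45 should equal n(n+1)/2 = 45.)
Step 4: Test statistic W = min(W+, W-) = 11.5.
Step 5: Ties in |d|, so use the tie-corrected normal approximation.
        E[W] = n(n+1)/4 = 9*10/4 = 22.5.
        Tie groups: |d|=3 (t=3), |d|=6 (t=2), |d|=7 (t=2); sum(t^3 - t) = 36.
        Var[W] = n(n+1)(2n+1)/24 - sum(t^3-t)/48 = 1710/24 - 36/48 = 70.5.
        z = (W - E[W]) / sqrt(Var[W]) = (11.5 - 22.5) / 8.3964 = -1.3101.
        Two-sided p = 2*Phi(z) = 0.190168.
Step 6: alpha = 0.1. fail to reject H0.

W+ = 11.5, W- = 33.5, W = min = 11.5, p = 0.190168, fail to reject H0.


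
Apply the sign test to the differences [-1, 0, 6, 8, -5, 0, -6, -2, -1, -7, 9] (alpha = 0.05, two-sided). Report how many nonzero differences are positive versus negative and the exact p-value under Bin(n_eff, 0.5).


Step 1: Discard zero differences. Original n = 11; n_eff = number of nonzero differences = 9.
Nonzero differences (with sign): -1, +6, +8, -5, -6, -2, -1, -7, +9
Step 2: Count signs: positive = 3, negative = 6.
Step 3: Under H0: P(positive) = 0.5, so the number of positives S ~ Bin(9, 0.5).
Step 4: Two-sided exact p-value = sum of Bin(9,0.5) probabilities at or below the observed probability = 0.507812.
Step 5: alpha = 0.05. fail to reject H0.

n_eff = 9, pos = 3, neg = 6, p = 0.507812, fail to reject H0.


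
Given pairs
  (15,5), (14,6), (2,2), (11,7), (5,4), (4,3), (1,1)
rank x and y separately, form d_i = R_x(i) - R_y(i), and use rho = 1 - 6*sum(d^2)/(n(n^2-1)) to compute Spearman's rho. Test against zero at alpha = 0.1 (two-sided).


Step 1: Rank x and y separately (midranks; no ties here).
rank(x): 15->7, 14->6, 2->2, 11->5, 5->4, 4->3, 1->1
rank(y): 5->5, 6->6, 2->2, 7->7, 4->4, 3->3, 1->1
Step 2: d_i = R_x(i) - R_y(i); compute d_i^2.
  (7-5)^2=4, (6-6)^2=0, (2-2)^2=0, (5-7)^2=4, (4-4)^2=0, (3-3)^2=0, (1-1)^2=0
sum(d^2) = 8.
Step 3: rho = 1 - 6*8 / (7*(7^2 - 1)) = 1 - 48/336 = 0.857143.
Step 4: Under H0, t = rho * sqrt((n-2)/(1-rho^2)) = 3.7210 ~ t(5).
Step 5: Two-sided p-value from the t-distribution with 5 df = 0.013697.
Step 6: alpha = 0.1. reject H0.

rho = 0.8571, p = 0.013697, reject H0 at alpha = 0.1.


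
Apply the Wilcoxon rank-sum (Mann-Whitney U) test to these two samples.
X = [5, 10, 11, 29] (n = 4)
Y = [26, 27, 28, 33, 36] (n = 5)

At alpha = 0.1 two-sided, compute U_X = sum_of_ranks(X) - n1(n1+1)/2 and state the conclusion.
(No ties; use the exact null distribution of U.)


Step 1: Combine and sort all 9 observations; assign midranks.
sorted (value, group): (5,X), (10,X), (11,X), (26,Y), (27,Y), (28,Y), (29,X), (33,Y), (36,Y)
ranks: 5->1, 10->2, 11->3, 26->4, 27->5, 28->6, 29->7, 33->8, 36->9
Step 2: Rank sum for X: R1 = 1 + 2 + 3 + 7 = 13.
Step 3: U_X = R1 - n1(n1+1)/2 = 13 - 4*5/2 = 13 - 10 = 3.
       U_Y = n1*n2 - U_X = 20 - 3 = 17.
Step 4: No ties, so the exact null distribution of U (based on enumerating the C(9,4) = 126 equally likely rank assignments) gives the two-sided p-value.
Step 5: p-value = 0.111111; compare to alpha = 0.1. fail to reject H0.

U_X = 3, p = 0.111111, fail to reject H0 at alpha = 0.1.


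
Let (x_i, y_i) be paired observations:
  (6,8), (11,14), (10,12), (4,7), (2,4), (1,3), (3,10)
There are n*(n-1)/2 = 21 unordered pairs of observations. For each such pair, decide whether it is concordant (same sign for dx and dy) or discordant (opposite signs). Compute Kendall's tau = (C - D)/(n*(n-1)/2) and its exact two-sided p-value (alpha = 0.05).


Step 1: Enumerate the 21 unordered pairs (i,j) with i<j and classify each by sign(x_j-x_i) * sign(y_j-y_i).
  (1,2):dx=+5,dy=+6->C; (1,3):dx=+4,dy=+4->C; (1,4):dx=-2,dy=-1->C; (1,5):dx=-4,dy=-4->C
  (1,6):dx=-5,dy=-5->C; (1,7):dx=-3,dy=+2->D; (2,3):dx=-1,dy=-2->C; (2,4):dx=-7,dy=-7->C
  (2,5):dx=-9,dy=-10->C; (2,6):dx=-10,dy=-11->C; (2,7):dx=-8,dy=-4->C; (3,4):dx=-6,dy=-5->C
  (3,5):dx=-8,dy=-8->C; (3,6):dx=-9,dy=-9->C; (3,7):dx=-7,dy=-2->C; (4,5):dx=-2,dy=-3->C
  (4,6):dx=-3,dy=-4->C; (4,7):dx=-1,dy=+3->D; (5,6):dx=-1,dy=-1->C; (5,7):dx=+1,dy=+6->C
  (6,7):dx=+2,dy=+7->C
Step 2: C = 19, D = 2, total pairs = 21.
Step 3: tau = (C - D)/(n(n-1)/2) = (19 - 2)/21 = 0.809524.
Step 4: Exact two-sided p-value (enumerate n! = 5040 permutations of y under H0): p = 0.010714.
Step 5: alpha = 0.05. reject H0.

tau_b = 0.8095 (C=19, D=2), p = 0.010714, reject H0.


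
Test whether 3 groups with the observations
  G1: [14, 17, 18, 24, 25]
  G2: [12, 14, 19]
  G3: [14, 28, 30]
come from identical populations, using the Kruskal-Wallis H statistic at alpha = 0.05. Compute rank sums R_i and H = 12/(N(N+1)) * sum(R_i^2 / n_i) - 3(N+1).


Step 1: Combine all N = 11 observations and assign midranks.
sorted (value, group, rank): (12,G2,1), (14,G1,3), (14,G2,3), (14,G3,3), (17,G1,5), (18,G1,6), (19,G2,7), (24,G1,8), (25,G1,9), (28,G3,10), (30,G3,11)
Step 2: Sum ranks within each group.
R_1 = 31 (n_1 = 5)
R_2 = 11 (n_2 = 3)
R_3 = 24 (n_3 = 3)
Step 3: H = 12/(N(N+1)) * sum(R_i^2/n_i) - 3(N+1)
     = 12/(11*12) * (31^2/5 + 11^2/3 + 24^2/3) - 3*12
     = 0.090909 * 424.533 - 36
     = 2.593939.
Step 4: Ties present; correction factor C = 1 - 24/(11^3 - 11) = 0.981818. Corrected H = 2.593939 / 0.981818 = 2.641975.
Step 5: Under H0, H ~ chi^2(2); p-value = 0.266872.
Step 6: alpha = 0.05. fail to reject H0.

H = 2.6420, df = 2, p = 0.266872, fail to reject H0.


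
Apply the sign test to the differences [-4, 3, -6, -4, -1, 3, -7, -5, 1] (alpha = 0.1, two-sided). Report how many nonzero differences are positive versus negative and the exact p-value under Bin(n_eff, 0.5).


Step 1: Discard zero differences. Original n = 9; n_eff = number of nonzero differences = 9.
Nonzero differences (with sign): -4, +3, -6, -4, -1, +3, -7, -5, +1
Step 2: Count signs: positive = 3, negative = 6.
Step 3: Under H0: P(positive) = 0.5, so the number of positives S ~ Bin(9, 0.5).
Step 4: Two-sided exact p-value = sum of Bin(9,0.5) probabilities at or below the observed probability = 0.507812.
Step 5: alpha = 0.1. fail to reject H0.

n_eff = 9, pos = 3, neg = 6, p = 0.507812, fail to reject H0.


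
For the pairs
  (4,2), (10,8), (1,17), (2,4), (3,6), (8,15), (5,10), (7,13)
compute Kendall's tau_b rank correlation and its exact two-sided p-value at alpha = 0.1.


Step 1: Enumerate the 28 unordered pairs (i,j) with i<j and classify each by sign(x_j-x_i) * sign(y_j-y_i).
  (1,2):dx=+6,dy=+6->C; (1,3):dx=-3,dy=+15->D; (1,4):dx=-2,dy=+2->D; (1,5):dx=-1,dy=+4->D
  (1,6):dx=+4,dy=+13->C; (1,7):dx=+1,dy=+8->C; (1,8):dx=+3,dy=+11->C; (2,3):dx=-9,dy=+9->D
  (2,4):dx=-8,dy=-4->C; (2,5):dx=-7,dy=-2->C; (2,6):dx=-2,dy=+7->D; (2,7):dx=-5,dy=+2->D
  (2,8):dx=-3,dy=+5->D; (3,4):dx=+1,dy=-13->D; (3,5):dx=+2,dy=-11->D; (3,6):dx=+7,dy=-2->D
  (3,7):dx=+4,dy=-7->D; (3,8):dx=+6,dy=-4->D; (4,5):dx=+1,dy=+2->C; (4,6):dx=+6,dy=+11->C
  (4,7):dx=+3,dy=+6->C; (4,8):dx=+5,dy=+9->C; (5,6):dx=+5,dy=+9->C; (5,7):dx=+2,dy=+4->C
  (5,8):dx=+4,dy=+7->C; (6,7):dx=-3,dy=-5->C; (6,8):dx=-1,dy=-2->C; (7,8):dx=+2,dy=+3->C
Step 2: C = 16, D = 12, total pairs = 28.
Step 3: tau = (C - D)/(n(n-1)/2) = (16 - 12)/28 = 0.142857.
Step 4: Exact two-sided p-value (enumerate n! = 40320 permutations of y under H0): p = 0.719544.
Step 5: alpha = 0.1. fail to reject H0.

tau_b = 0.1429 (C=16, D=12), p = 0.719544, fail to reject H0.


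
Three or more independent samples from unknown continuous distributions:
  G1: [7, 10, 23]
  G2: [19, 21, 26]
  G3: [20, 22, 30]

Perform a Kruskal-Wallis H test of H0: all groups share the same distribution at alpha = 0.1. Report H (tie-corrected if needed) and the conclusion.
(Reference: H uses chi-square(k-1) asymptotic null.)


Step 1: Combine all N = 9 observations and assign midranks.
sorted (value, group, rank): (7,G1,1), (10,G1,2), (19,G2,3), (20,G3,4), (21,G2,5), (22,G3,6), (23,G1,7), (26,G2,8), (30,G3,9)
Step 2: Sum ranks within each group.
R_1 = 10 (n_1 = 3)
R_2 = 16 (n_2 = 3)
R_3 = 19 (n_3 = 3)
Step 3: H = 12/(N(N+1)) * sum(R_i^2/n_i) - 3(N+1)
     = 12/(9*10) * (10^2/3 + 16^2/3 + 19^2/3) - 3*10
     = 0.133333 * 239 - 30
     = 1.866667.
Step 4: No ties, so H is used without correction.
Step 5: Under H0, H ~ chi^2(2); p-value = 0.393241.
Step 6: alpha = 0.1. fail to reject H0.

H = 1.8667, df = 2, p = 0.393241, fail to reject H0.


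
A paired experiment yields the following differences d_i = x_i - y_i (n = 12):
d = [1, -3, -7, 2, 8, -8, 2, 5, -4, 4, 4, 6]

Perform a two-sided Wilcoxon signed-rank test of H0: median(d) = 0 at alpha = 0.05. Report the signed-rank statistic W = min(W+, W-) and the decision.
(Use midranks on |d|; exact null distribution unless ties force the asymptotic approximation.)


Step 1: Drop any zero differences (none here) and take |d_i|.
|d| = [1, 3, 7, 2, 8, 8, 2, 5, 4, 4, 4, 6]
Step 2: Midrank |d_i| (ties get averaged ranks).
ranks: |1|->1, |3|->4, |7|->10, |2|->2.5, |8|->11.5, |8|->11.5, |2|->2.5, |5|->8, |4|->6, |4|->6, |4|->6, |6|->9
Step 3: Attach original signs; sum ranks with positive sign and with negative sign.
W+ = 1 + 2.5 + 11.5 + 2.5 + 8 + 6 + 6 + 9 = 46.5
W- = 4 + 10 + 11.5 + 6 = 31.5
(Check: W+ + W- = 78 should equal n(n+1)/2 = 78.)
Step 4: Test statistic W = min(W+, W-) = 31.5.
Step 5: Ties in |d|, so use the tie-corrected normal approximation.
        E[W] = n(n+1)/4 = 12*13/4 = 39.
        Tie groups: |d|=2 (t=2), |d|=4 (t=3), |d|=8 (t=2); sum(t^3 - t) = 36.
        Var[W] = n(n+1)(2n+1)/24 - sum(t^3-t)/48 = 3900/24 - 36/48 = 161.75.
        z = (W - E[W]) / sqrt(Var[W]) = (31.5 - 39) / 12.7181 = -0.5897.
        Two-sided p = 2*Phi(z) = 0.555385.
Step 6: alpha = 0.05. fail to reject H0.

W+ = 46.5, W- = 31.5, W = min = 31.5, p = 0.555385, fail to reject H0.


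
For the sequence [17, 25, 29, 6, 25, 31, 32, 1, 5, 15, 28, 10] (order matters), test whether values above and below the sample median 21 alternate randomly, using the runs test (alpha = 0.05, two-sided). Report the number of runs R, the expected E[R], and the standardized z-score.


Step 1: Compute median = 21; label A = above, B = below.
Labels in order: BAABAAABBBAB  (n_A = 6, n_B = 6)
Step 2: Count runs R = 7.
Step 3: Under H0 (random ordering), E[R] = 2*n_A*n_B/(n_A+n_B) + 1 = 2*6*6/12 + 1 = 7.0000.
        Var[R] = 2*n_A*n_B*(2*n_A*n_B - n_A - n_B) / ((n_A+n_B)^2 * (n_A+n_B-1)) = 4320/1584 = 2.7273.
        SD[R] = 1.6514.
Step 4: R = E[R], so z = 0 with no continuity correction.
Step 5: Two-sided p-value via normal approximation = 2*(1 - Phi(|z|)) = 1.000000.
Step 6: alpha = 0.05. fail to reject H0.

R = 7, z = 0.0000, p = 1.000000, fail to reject H0.


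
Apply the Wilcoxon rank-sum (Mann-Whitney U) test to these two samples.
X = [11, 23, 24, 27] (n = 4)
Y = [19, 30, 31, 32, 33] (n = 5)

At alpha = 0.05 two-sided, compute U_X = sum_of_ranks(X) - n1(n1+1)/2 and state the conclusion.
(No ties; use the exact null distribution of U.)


Step 1: Combine and sort all 9 observations; assign midranks.
sorted (value, group): (11,X), (19,Y), (23,X), (24,X), (27,X), (30,Y), (31,Y), (32,Y), (33,Y)
ranks: 11->1, 19->2, 23->3, 24->4, 27->5, 30->6, 31->7, 32->8, 33->9
Step 2: Rank sum for X: R1 = 1 + 3 + 4 + 5 = 13.
Step 3: U_X = R1 - n1(n1+1)/2 = 13 - 4*5/2 = 13 - 10 = 3.
       U_Y = n1*n2 - U_X = 20 - 3 = 17.
Step 4: No ties, so the exact null distribution of U (based on enumerating the C(9,4) = 126 equally likely rank assignments) gives the two-sided p-value.
Step 5: p-value = 0.111111; compare to alpha = 0.05. fail to reject H0.

U_X = 3, p = 0.111111, fail to reject H0 at alpha = 0.05.


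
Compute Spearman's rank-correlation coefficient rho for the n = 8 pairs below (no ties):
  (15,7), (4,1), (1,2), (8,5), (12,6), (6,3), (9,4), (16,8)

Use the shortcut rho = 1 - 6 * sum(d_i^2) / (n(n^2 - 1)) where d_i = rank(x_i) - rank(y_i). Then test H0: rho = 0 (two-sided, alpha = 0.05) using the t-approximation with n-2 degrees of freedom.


Step 1: Rank x and y separately (midranks; no ties here).
rank(x): 15->7, 4->2, 1->1, 8->4, 12->6, 6->3, 9->5, 16->8
rank(y): 7->7, 1->1, 2->2, 5->5, 6->6, 3->3, 4->4, 8->8
Step 2: d_i = R_x(i) - R_y(i); compute d_i^2.
  (7-7)^2=0, (2-1)^2=1, (1-2)^2=1, (4-5)^2=1, (6-6)^2=0, (3-3)^2=0, (5-4)^2=1, (8-8)^2=0
sum(d^2) = 4.
Step 3: rho = 1 - 6*4 / (8*(8^2 - 1)) = 1 - 24/504 = 0.952381.
Step 4: Under H0, t = rho * sqrt((n-2)/(1-rho^2)) = 7.6509 ~ t(6).
Step 5: Two-sided p-value from the t-distribution with 6 df = 0.000260.
Step 6: alpha = 0.05. reject H0.

rho = 0.9524, p = 0.000260, reject H0 at alpha = 0.05.


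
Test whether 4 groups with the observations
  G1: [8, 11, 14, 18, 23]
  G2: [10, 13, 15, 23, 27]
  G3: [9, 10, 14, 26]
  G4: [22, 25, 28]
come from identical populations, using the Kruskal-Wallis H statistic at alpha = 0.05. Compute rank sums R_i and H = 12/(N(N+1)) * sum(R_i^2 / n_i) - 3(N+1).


Step 1: Combine all N = 17 observations and assign midranks.
sorted (value, group, rank): (8,G1,1), (9,G3,2), (10,G2,3.5), (10,G3,3.5), (11,G1,5), (13,G2,6), (14,G1,7.5), (14,G3,7.5), (15,G2,9), (18,G1,10), (22,G4,11), (23,G1,12.5), (23,G2,12.5), (25,G4,14), (26,G3,15), (27,G2,16), (28,G4,17)
Step 2: Sum ranks within each group.
R_1 = 36 (n_1 = 5)
R_2 = 47 (n_2 = 5)
R_3 = 28 (n_3 = 4)
R_4 = 42 (n_4 = 3)
Step 3: H = 12/(N(N+1)) * sum(R_i^2/n_i) - 3(N+1)
     = 12/(17*18) * (36^2/5 + 47^2/5 + 28^2/4 + 42^2/3) - 3*18
     = 0.039216 * 1485 - 54
     = 4.235294.
Step 4: Ties present; correction factor C = 1 - 18/(17^3 - 17) = 0.996324. Corrected H = 4.235294 / 0.996324 = 4.250923.
Step 5: Under H0, H ~ chi^2(3); p-value = 0.235613.
Step 6: alpha = 0.05. fail to reject H0.

H = 4.2509, df = 3, p = 0.235613, fail to reject H0.


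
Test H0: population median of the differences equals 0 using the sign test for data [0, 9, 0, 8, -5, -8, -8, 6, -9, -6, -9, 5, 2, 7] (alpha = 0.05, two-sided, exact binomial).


Step 1: Discard zero differences. Original n = 14; n_eff = number of nonzero differences = 12.
Nonzero differences (with sign): +9, +8, -5, -8, -8, +6, -9, -6, -9, +5, +2, +7
Step 2: Count signs: positive = 6, negative = 6.
Step 3: Under H0: P(positive) = 0.5, so the number of positives S ~ Bin(12, 0.5).
Step 4: Two-sided exact p-value = sum of Bin(12,0.5) probabilities at or below the observed probability = 1.000000.
Step 5: alpha = 0.05. fail to reject H0.

n_eff = 12, pos = 6, neg = 6, p = 1.000000, fail to reject H0.


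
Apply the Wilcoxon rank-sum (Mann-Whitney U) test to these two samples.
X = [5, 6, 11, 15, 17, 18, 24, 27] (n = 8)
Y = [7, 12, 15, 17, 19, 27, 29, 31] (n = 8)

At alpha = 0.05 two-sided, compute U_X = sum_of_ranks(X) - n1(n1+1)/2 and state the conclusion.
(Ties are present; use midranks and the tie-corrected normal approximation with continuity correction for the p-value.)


Step 1: Combine and sort all 16 observations; assign midranks.
sorted (value, group): (5,X), (6,X), (7,Y), (11,X), (12,Y), (15,X), (15,Y), (17,X), (17,Y), (18,X), (19,Y), (24,X), (27,X), (27,Y), (29,Y), (31,Y)
ranks: 5->1, 6->2, 7->3, 11->4, 12->5, 15->6.5, 15->6.5, 17->8.5, 17->8.5, 18->10, 19->11, 24->12, 27->13.5, 27->13.5, 29->15, 31->16
Step 2: Rank sum for X: R1 = 1 + 2 + 4 + 6.5 + 8.5 + 10 + 12 + 13.5 = 57.5.
Step 3: U_X = R1 - n1(n1+1)/2 = 57.5 - 8*9/2 = 57.5 - 36 = 21.5.
       U_Y = n1*n2 - U_X = 64 - 21.5 = 42.5.
Step 4: Ties are present, so use the tie-corrected normal approximation (with continuity correction) for the p-value.
Step 5: p-value = 0.292554; compare to alpha = 0.05. fail to reject H0.

U_X = 21.5, p = 0.292554, fail to reject H0 at alpha = 0.05.


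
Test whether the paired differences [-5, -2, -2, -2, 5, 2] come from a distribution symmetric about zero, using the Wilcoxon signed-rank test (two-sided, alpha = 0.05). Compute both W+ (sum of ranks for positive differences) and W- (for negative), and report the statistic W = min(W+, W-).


Step 1: Drop any zero differences (none here) and take |d_i|.
|d| = [5, 2, 2, 2, 5, 2]
Step 2: Midrank |d_i| (ties get averaged ranks).
ranks: |5|->5.5, |2|->2.5, |2|->2.5, |2|->2.5, |5|->5.5, |2|->2.5
Step 3: Attach original signs; sum ranks with positive sign and with negative sign.
W+ = 5.5 + 2.5 = 8
W- = 5.5 + 2.5 + 2.5 + 2.5 = 13
(Check: W+ + W- = 21 should equal n(n+1)/2 = 21.)
Step 4: Test statistic W = min(W+, W-) = 8.
Step 5: Ties in |d|, so use the tie-corrected normal approximation.
        E[W] = n(n+1)/4 = 6*7/4 = 10.5.
        Tie groups: |d|=2 (t=4), |d|=5 (t=2); sum(t^3 - t) = 66.
        Var[W] = n(n+1)(2n+1)/24 - sum(t^3-t)/48 = 546/24 - 66/48 = 21.375.
        z = (W - E[W]) / sqrt(Var[W]) = (8 - 10.5) / 4.6233 = -0.5407.
        Two-sided p = 2*Phi(z) = 0.588688.
Step 6: alpha = 0.05. fail to reject H0.

W+ = 8, W- = 13, W = min = 8, p = 0.588688, fail to reject H0.


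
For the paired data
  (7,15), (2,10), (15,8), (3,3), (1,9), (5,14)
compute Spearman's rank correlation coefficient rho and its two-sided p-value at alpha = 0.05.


Step 1: Rank x and y separately (midranks; no ties here).
rank(x): 7->5, 2->2, 15->6, 3->3, 1->1, 5->4
rank(y): 15->6, 10->4, 8->2, 3->1, 9->3, 14->5
Step 2: d_i = R_x(i) - R_y(i); compute d_i^2.
  (5-6)^2=1, (2-4)^2=4, (6-2)^2=16, (3-1)^2=4, (1-3)^2=4, (4-5)^2=1
sum(d^2) = 30.
Step 3: rho = 1 - 6*30 / (6*(6^2 - 1)) = 1 - 180/210 = 0.142857.
Step 4: Under H0, t = rho * sqrt((n-2)/(1-rho^2)) = 0.2887 ~ t(4).
Step 5: Two-sided p-value from the t-distribution with 4 df = 0.787172.
Step 6: alpha = 0.05. fail to reject H0.

rho = 0.1429, p = 0.787172, fail to reject H0 at alpha = 0.05.


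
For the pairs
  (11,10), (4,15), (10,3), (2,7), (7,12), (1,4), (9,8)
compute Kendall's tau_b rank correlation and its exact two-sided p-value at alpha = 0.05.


Step 1: Enumerate the 21 unordered pairs (i,j) with i<j and classify each by sign(x_j-x_i) * sign(y_j-y_i).
  (1,2):dx=-7,dy=+5->D; (1,3):dx=-1,dy=-7->C; (1,4):dx=-9,dy=-3->C; (1,5):dx=-4,dy=+2->D
  (1,6):dx=-10,dy=-6->C; (1,7):dx=-2,dy=-2->C; (2,3):dx=+6,dy=-12->D; (2,4):dx=-2,dy=-8->C
  (2,5):dx=+3,dy=-3->D; (2,6):dx=-3,dy=-11->C; (2,7):dx=+5,dy=-7->D; (3,4):dx=-8,dy=+4->D
  (3,5):dx=-3,dy=+9->D; (3,6):dx=-9,dy=+1->D; (3,7):dx=-1,dy=+5->D; (4,5):dx=+5,dy=+5->C
  (4,6):dx=-1,dy=-3->C; (4,7):dx=+7,dy=+1->C; (5,6):dx=-6,dy=-8->C; (5,7):dx=+2,dy=-4->D
  (6,7):dx=+8,dy=+4->C
Step 2: C = 11, D = 10, total pairs = 21.
Step 3: tau = (C - D)/(n(n-1)/2) = (11 - 10)/21 = 0.047619.
Step 4: Exact two-sided p-value (enumerate n! = 5040 permutations of y under H0): p = 1.000000.
Step 5: alpha = 0.05. fail to reject H0.

tau_b = 0.0476 (C=11, D=10), p = 1.000000, fail to reject H0.


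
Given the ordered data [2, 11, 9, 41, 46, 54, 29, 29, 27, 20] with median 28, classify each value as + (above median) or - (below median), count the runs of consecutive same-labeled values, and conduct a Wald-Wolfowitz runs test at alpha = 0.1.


Step 1: Compute median = 28; label A = above, B = below.
Labels in order: BBBAAAAABB  (n_A = 5, n_B = 5)
Step 2: Count runs R = 3.
Step 3: Under H0 (random ordering), E[R] = 2*n_A*n_B/(n_A+n_B) + 1 = 2*5*5/10 + 1 = 6.0000.
        Var[R] = 2*n_A*n_B*(2*n_A*n_B - n_A - n_B) / ((n_A+n_B)^2 * (n_A+n_B-1)) = 2000/900 = 2.2222.
        SD[R] = 1.4907.
Step 4: Continuity-corrected z = (R + 0.5 - E[R]) / SD[R] = (3 + 0.5 - 6.0000) / 1.4907 = -1.6771.
Step 5: Two-sided p-value via normal approximation = 2*(1 - Phi(|z|)) = 0.093533.
Step 6: alpha = 0.1. reject H0.

R = 3, z = -1.6771, p = 0.093533, reject H0.


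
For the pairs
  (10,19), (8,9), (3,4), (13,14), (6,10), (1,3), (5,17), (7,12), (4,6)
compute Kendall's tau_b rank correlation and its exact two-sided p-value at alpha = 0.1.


Step 1: Enumerate the 36 unordered pairs (i,j) with i<j and classify each by sign(x_j-x_i) * sign(y_j-y_i).
  (1,2):dx=-2,dy=-10->C; (1,3):dx=-7,dy=-15->C; (1,4):dx=+3,dy=-5->D; (1,5):dx=-4,dy=-9->C
  (1,6):dx=-9,dy=-16->C; (1,7):dx=-5,dy=-2->C; (1,8):dx=-3,dy=-7->C; (1,9):dx=-6,dy=-13->C
  (2,3):dx=-5,dy=-5->C; (2,4):dx=+5,dy=+5->C; (2,5):dx=-2,dy=+1->D; (2,6):dx=-7,dy=-6->C
  (2,7):dx=-3,dy=+8->D; (2,8):dx=-1,dy=+3->D; (2,9):dx=-4,dy=-3->C; (3,4):dx=+10,dy=+10->C
  (3,5):dx=+3,dy=+6->C; (3,6):dx=-2,dy=-1->C; (3,7):dx=+2,dy=+13->C; (3,8):dx=+4,dy=+8->C
  (3,9):dx=+1,dy=+2->C; (4,5):dx=-7,dy=-4->C; (4,6):dx=-12,dy=-11->C; (4,7):dx=-8,dy=+3->D
  (4,8):dx=-6,dy=-2->C; (4,9):dx=-9,dy=-8->C; (5,6):dx=-5,dy=-7->C; (5,7):dx=-1,dy=+7->D
  (5,8):dx=+1,dy=+2->C; (5,9):dx=-2,dy=-4->C; (6,7):dx=+4,dy=+14->C; (6,8):dx=+6,dy=+9->C
  (6,9):dx=+3,dy=+3->C; (7,8):dx=+2,dy=-5->D; (7,9):dx=-1,dy=-11->C; (8,9):dx=-3,dy=-6->C
Step 2: C = 29, D = 7, total pairs = 36.
Step 3: tau = (C - D)/(n(n-1)/2) = (29 - 7)/36 = 0.611111.
Step 4: Exact two-sided p-value (enumerate n! = 362880 permutations of y under H0): p = 0.024741.
Step 5: alpha = 0.1. reject H0.

tau_b = 0.6111 (C=29, D=7), p = 0.024741, reject H0.


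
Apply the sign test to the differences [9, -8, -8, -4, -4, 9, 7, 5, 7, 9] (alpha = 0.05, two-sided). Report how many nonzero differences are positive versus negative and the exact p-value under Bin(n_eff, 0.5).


Step 1: Discard zero differences. Original n = 10; n_eff = number of nonzero differences = 10.
Nonzero differences (with sign): +9, -8, -8, -4, -4, +9, +7, +5, +7, +9
Step 2: Count signs: positive = 6, negative = 4.
Step 3: Under H0: P(positive) = 0.5, so the number of positives S ~ Bin(10, 0.5).
Step 4: Two-sided exact p-value = sum of Bin(10,0.5) probabilities at or below the observed probability = 0.753906.
Step 5: alpha = 0.05. fail to reject H0.

n_eff = 10, pos = 6, neg = 4, p = 0.753906, fail to reject H0.


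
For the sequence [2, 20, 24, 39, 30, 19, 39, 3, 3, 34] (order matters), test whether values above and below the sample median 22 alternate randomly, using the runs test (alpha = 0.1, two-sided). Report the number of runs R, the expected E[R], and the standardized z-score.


Step 1: Compute median = 22; label A = above, B = below.
Labels in order: BBAAABABBA  (n_A = 5, n_B = 5)
Step 2: Count runs R = 6.
Step 3: Under H0 (random ordering), E[R] = 2*n_A*n_B/(n_A+n_B) + 1 = 2*5*5/10 + 1 = 6.0000.
        Var[R] = 2*n_A*n_B*(2*n_A*n_B - n_A - n_B) / ((n_A+n_B)^2 * (n_A+n_B-1)) = 2000/900 = 2.2222.
        SD[R] = 1.4907.
Step 4: R = E[R], so z = 0 with no continuity correction.
Step 5: Two-sided p-value via normal approximation = 2*(1 - Phi(|z|)) = 1.000000.
Step 6: alpha = 0.1. fail to reject H0.

R = 6, z = 0.0000, p = 1.000000, fail to reject H0.


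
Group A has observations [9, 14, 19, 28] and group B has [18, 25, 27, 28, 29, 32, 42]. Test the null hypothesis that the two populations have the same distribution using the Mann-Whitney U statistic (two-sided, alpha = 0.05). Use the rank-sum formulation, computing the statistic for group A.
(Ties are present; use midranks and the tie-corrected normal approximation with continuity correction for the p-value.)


Step 1: Combine and sort all 11 observations; assign midranks.
sorted (value, group): (9,X), (14,X), (18,Y), (19,X), (25,Y), (27,Y), (28,X), (28,Y), (29,Y), (32,Y), (42,Y)
ranks: 9->1, 14->2, 18->3, 19->4, 25->5, 27->6, 28->7.5, 28->7.5, 29->9, 32->10, 42->11
Step 2: Rank sum for X: R1 = 1 + 2 + 4 + 7.5 = 14.5.
Step 3: U_X = R1 - n1(n1+1)/2 = 14.5 - 4*5/2 = 14.5 - 10 = 4.5.
       U_Y = n1*n2 - U_X = 28 - 4.5 = 23.5.
Step 4: Ties are present, so use the tie-corrected normal approximation (with continuity correction) for the p-value.
Step 5: p-value = 0.088247; compare to alpha = 0.05. fail to reject H0.

U_X = 4.5, p = 0.088247, fail to reject H0 at alpha = 0.05.


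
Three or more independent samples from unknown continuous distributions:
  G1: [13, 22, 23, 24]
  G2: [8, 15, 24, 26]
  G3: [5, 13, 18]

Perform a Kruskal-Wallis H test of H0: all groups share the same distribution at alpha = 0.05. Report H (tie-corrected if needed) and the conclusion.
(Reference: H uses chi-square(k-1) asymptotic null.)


Step 1: Combine all N = 11 observations and assign midranks.
sorted (value, group, rank): (5,G3,1), (8,G2,2), (13,G1,3.5), (13,G3,3.5), (15,G2,5), (18,G3,6), (22,G1,7), (23,G1,8), (24,G1,9.5), (24,G2,9.5), (26,G2,11)
Step 2: Sum ranks within each group.
R_1 = 28 (n_1 = 4)
R_2 = 27.5 (n_2 = 4)
R_3 = 10.5 (n_3 = 3)
Step 3: H = 12/(N(N+1)) * sum(R_i^2/n_i) - 3(N+1)
     = 12/(11*12) * (28^2/4 + 27.5^2/4 + 10.5^2/3) - 3*12
     = 0.090909 * 421.812 - 36
     = 2.346591.
Step 4: Ties present; correction factor C = 1 - 12/(11^3 - 11) = 0.990909. Corrected H = 2.346591 / 0.990909 = 2.368119.
Step 5: Under H0, H ~ chi^2(2); p-value = 0.306034.
Step 6: alpha = 0.05. fail to reject H0.

H = 2.3681, df = 2, p = 0.306034, fail to reject H0.


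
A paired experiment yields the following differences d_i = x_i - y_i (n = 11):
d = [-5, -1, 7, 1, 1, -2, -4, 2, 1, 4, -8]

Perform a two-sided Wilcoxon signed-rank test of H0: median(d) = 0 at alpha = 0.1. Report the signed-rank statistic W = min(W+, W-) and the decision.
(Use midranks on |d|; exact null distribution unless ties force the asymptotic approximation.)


Step 1: Drop any zero differences (none here) and take |d_i|.
|d| = [5, 1, 7, 1, 1, 2, 4, 2, 1, 4, 8]
Step 2: Midrank |d_i| (ties get averaged ranks).
ranks: |5|->9, |1|->2.5, |7|->10, |1|->2.5, |1|->2.5, |2|->5.5, |4|->7.5, |2|->5.5, |1|->2.5, |4|->7.5, |8|->11
Step 3: Attach original signs; sum ranks with positive sign and with negative sign.
W+ = 10 + 2.5 + 2.5 + 5.5 + 2.5 + 7.5 = 30.5
W- = 9 + 2.5 + 5.5 + 7.5 + 11 = 35.5
(Check: W+ + W- = 66 should equal n(n+1)/2 = 66.)
Step 4: Test statistic W = min(W+, W-) = 30.5.
Step 5: Ties in |d|, so use the tie-corrected normal approximation.
        E[W] = n(n+1)/4 = 11*12/4 = 33.
        Tie groups: |d|=1 (t=4), |d|=2 (t=2), |d|=4 (t=2); sum(t^3 - t) = 72.
        Var[W] = n(n+1)(2n+1)/24 - sum(t^3-t)/48 = 3036/24 - 72/48 = 125.
        z = (W - E[W]) / sqrt(Var[W]) = (30.5 - 33) / 11.1803 = -0.2236.
        Two-sided p = 2*Phi(z) = 0.823063.
Step 6: alpha = 0.1. fail to reject H0.

W+ = 30.5, W- = 35.5, W = min = 30.5, p = 0.823063, fail to reject H0.


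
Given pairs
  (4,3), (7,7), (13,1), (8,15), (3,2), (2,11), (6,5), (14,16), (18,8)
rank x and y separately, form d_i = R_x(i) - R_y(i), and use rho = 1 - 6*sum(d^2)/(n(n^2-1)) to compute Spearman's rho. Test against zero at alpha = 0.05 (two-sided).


Step 1: Rank x and y separately (midranks; no ties here).
rank(x): 4->3, 7->5, 13->7, 8->6, 3->2, 2->1, 6->4, 14->8, 18->9
rank(y): 3->3, 7->5, 1->1, 15->8, 2->2, 11->7, 5->4, 16->9, 8->6
Step 2: d_i = R_x(i) - R_y(i); compute d_i^2.
  (3-3)^2=0, (5-5)^2=0, (7-1)^2=36, (6-8)^2=4, (2-2)^2=0, (1-7)^2=36, (4-4)^2=0, (8-9)^2=1, (9-6)^2=9
sum(d^2) = 86.
Step 3: rho = 1 - 6*86 / (9*(9^2 - 1)) = 1 - 516/720 = 0.283333.
Step 4: Under H0, t = rho * sqrt((n-2)/(1-rho^2)) = 0.7817 ~ t(7).
Step 5: Two-sided p-value from the t-distribution with 7 df = 0.460030.
Step 6: alpha = 0.05. fail to reject H0.

rho = 0.2833, p = 0.460030, fail to reject H0 at alpha = 0.05.


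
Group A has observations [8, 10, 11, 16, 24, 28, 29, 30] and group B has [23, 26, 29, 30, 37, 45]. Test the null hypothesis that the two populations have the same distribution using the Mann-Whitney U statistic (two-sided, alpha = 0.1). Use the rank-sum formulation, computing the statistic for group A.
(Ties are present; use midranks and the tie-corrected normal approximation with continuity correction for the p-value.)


Step 1: Combine and sort all 14 observations; assign midranks.
sorted (value, group): (8,X), (10,X), (11,X), (16,X), (23,Y), (24,X), (26,Y), (28,X), (29,X), (29,Y), (30,X), (30,Y), (37,Y), (45,Y)
ranks: 8->1, 10->2, 11->3, 16->4, 23->5, 24->6, 26->7, 28->8, 29->9.5, 29->9.5, 30->11.5, 30->11.5, 37->13, 45->14
Step 2: Rank sum for X: R1 = 1 + 2 + 3 + 4 + 6 + 8 + 9.5 + 11.5 = 45.
Step 3: U_X = R1 - n1(n1+1)/2 = 45 - 8*9/2 = 45 - 36 = 9.
       U_Y = n1*n2 - U_X = 48 - 9 = 39.
Step 4: Ties are present, so use the tie-corrected normal approximation (with continuity correction) for the p-value.
Step 5: p-value = 0.060646; compare to alpha = 0.1. reject H0.

U_X = 9, p = 0.060646, reject H0 at alpha = 0.1.


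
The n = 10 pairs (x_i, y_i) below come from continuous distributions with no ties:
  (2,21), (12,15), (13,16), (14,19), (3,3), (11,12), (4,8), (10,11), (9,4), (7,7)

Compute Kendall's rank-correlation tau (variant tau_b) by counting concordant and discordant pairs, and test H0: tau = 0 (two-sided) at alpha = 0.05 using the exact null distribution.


Step 1: Enumerate the 45 unordered pairs (i,j) with i<j and classify each by sign(x_j-x_i) * sign(y_j-y_i).
  (1,2):dx=+10,dy=-6->D; (1,3):dx=+11,dy=-5->D; (1,4):dx=+12,dy=-2->D; (1,5):dx=+1,dy=-18->D
  (1,6):dx=+9,dy=-9->D; (1,7):dx=+2,dy=-13->D; (1,8):dx=+8,dy=-10->D; (1,9):dx=+7,dy=-17->D
  (1,10):dx=+5,dy=-14->D; (2,3):dx=+1,dy=+1->C; (2,4):dx=+2,dy=+4->C; (2,5):dx=-9,dy=-12->C
  (2,6):dx=-1,dy=-3->C; (2,7):dx=-8,dy=-7->C; (2,8):dx=-2,dy=-4->C; (2,9):dx=-3,dy=-11->C
  (2,10):dx=-5,dy=-8->C; (3,4):dx=+1,dy=+3->C; (3,5):dx=-10,dy=-13->C; (3,6):dx=-2,dy=-4->C
  (3,7):dx=-9,dy=-8->C; (3,8):dx=-3,dy=-5->C; (3,9):dx=-4,dy=-12->C; (3,10):dx=-6,dy=-9->C
  (4,5):dx=-11,dy=-16->C; (4,6):dx=-3,dy=-7->C; (4,7):dx=-10,dy=-11->C; (4,8):dx=-4,dy=-8->C
  (4,9):dx=-5,dy=-15->C; (4,10):dx=-7,dy=-12->C; (5,6):dx=+8,dy=+9->C; (5,7):dx=+1,dy=+5->C
  (5,8):dx=+7,dy=+8->C; (5,9):dx=+6,dy=+1->C; (5,10):dx=+4,dy=+4->C; (6,7):dx=-7,dy=-4->C
  (6,8):dx=-1,dy=-1->C; (6,9):dx=-2,dy=-8->C; (6,10):dx=-4,dy=-5->C; (7,8):dx=+6,dy=+3->C
  (7,9):dx=+5,dy=-4->D; (7,10):dx=+3,dy=-1->D; (8,9):dx=-1,dy=-7->C; (8,10):dx=-3,dy=-4->C
  (9,10):dx=-2,dy=+3->D
Step 2: C = 33, D = 12, total pairs = 45.
Step 3: tau = (C - D)/(n(n-1)/2) = (33 - 12)/45 = 0.466667.
Step 4: Exact two-sided p-value (enumerate n! = 3628800 permutations of y under H0): p = 0.072550.
Step 5: alpha = 0.05. fail to reject H0.

tau_b = 0.4667 (C=33, D=12), p = 0.072550, fail to reject H0.


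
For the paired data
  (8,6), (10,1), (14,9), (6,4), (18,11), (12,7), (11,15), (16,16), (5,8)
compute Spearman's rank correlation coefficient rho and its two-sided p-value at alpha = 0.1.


Step 1: Rank x and y separately (midranks; no ties here).
rank(x): 8->3, 10->4, 14->7, 6->2, 18->9, 12->6, 11->5, 16->8, 5->1
rank(y): 6->3, 1->1, 9->6, 4->2, 11->7, 7->4, 15->8, 16->9, 8->5
Step 2: d_i = R_x(i) - R_y(i); compute d_i^2.
  (3-3)^2=0, (4-1)^2=9, (7-6)^2=1, (2-2)^2=0, (9-7)^2=4, (6-4)^2=4, (5-8)^2=9, (8-9)^2=1, (1-5)^2=16
sum(d^2) = 44.
Step 3: rho = 1 - 6*44 / (9*(9^2 - 1)) = 1 - 264/720 = 0.633333.
Step 4: Under H0, t = rho * sqrt((n-2)/(1-rho^2)) = 2.1653 ~ t(7).
Step 5: Two-sided p-value from the t-distribution with 7 df = 0.067086.
Step 6: alpha = 0.1. reject H0.

rho = 0.6333, p = 0.067086, reject H0 at alpha = 0.1.


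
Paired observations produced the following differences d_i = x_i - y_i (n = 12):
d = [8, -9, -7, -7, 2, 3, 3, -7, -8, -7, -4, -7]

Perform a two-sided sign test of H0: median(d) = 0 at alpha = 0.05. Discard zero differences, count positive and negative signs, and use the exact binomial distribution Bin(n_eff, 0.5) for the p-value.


Step 1: Discard zero differences. Original n = 12; n_eff = number of nonzero differences = 12.
Nonzero differences (with sign): +8, -9, -7, -7, +2, +3, +3, -7, -8, -7, -4, -7
Step 2: Count signs: positive = 4, negative = 8.
Step 3: Under H0: P(positive) = 0.5, so the number of positives S ~ Bin(12, 0.5).
Step 4: Two-sided exact p-value = sum of Bin(12,0.5) probabilities at or below the observed probability = 0.387695.
Step 5: alpha = 0.05. fail to reject H0.

n_eff = 12, pos = 4, neg = 8, p = 0.387695, fail to reject H0.


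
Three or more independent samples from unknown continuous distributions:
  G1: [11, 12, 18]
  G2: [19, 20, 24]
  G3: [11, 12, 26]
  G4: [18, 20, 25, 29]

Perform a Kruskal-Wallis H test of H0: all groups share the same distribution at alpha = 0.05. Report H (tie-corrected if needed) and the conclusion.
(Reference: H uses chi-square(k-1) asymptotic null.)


Step 1: Combine all N = 13 observations and assign midranks.
sorted (value, group, rank): (11,G1,1.5), (11,G3,1.5), (12,G1,3.5), (12,G3,3.5), (18,G1,5.5), (18,G4,5.5), (19,G2,7), (20,G2,8.5), (20,G4,8.5), (24,G2,10), (25,G4,11), (26,G3,12), (29,G4,13)
Step 2: Sum ranks within each group.
R_1 = 10.5 (n_1 = 3)
R_2 = 25.5 (n_2 = 3)
R_3 = 17 (n_3 = 3)
R_4 = 38 (n_4 = 4)
Step 3: H = 12/(N(N+1)) * sum(R_i^2/n_i) - 3(N+1)
     = 12/(13*14) * (10.5^2/3 + 25.5^2/3 + 17^2/3 + 38^2/4) - 3*14
     = 0.065934 * 710.833 - 42
     = 4.868132.
Step 4: Ties present; correction factor C = 1 - 24/(13^3 - 13) = 0.989011. Corrected H = 4.868132 / 0.989011 = 4.922222.
Step 5: Under H0, H ~ chi^2(3); p-value = 0.177582.
Step 6: alpha = 0.05. fail to reject H0.

H = 4.9222, df = 3, p = 0.177582, fail to reject H0.


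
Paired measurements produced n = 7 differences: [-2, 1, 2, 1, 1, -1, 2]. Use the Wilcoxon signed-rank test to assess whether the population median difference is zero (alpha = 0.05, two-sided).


Step 1: Drop any zero differences (none here) and take |d_i|.
|d| = [2, 1, 2, 1, 1, 1, 2]
Step 2: Midrank |d_i| (ties get averaged ranks).
ranks: |2|->6, |1|->2.5, |2|->6, |1|->2.5, |1|->2.5, |1|->2.5, |2|->6
Step 3: Attach original signs; sum ranks with positive sign and with negative sign.
W+ = 2.5 + 6 + 2.5 + 2.5 + 6 = 19.5
W- = 6 + 2.5 = 8.5
(Check: W+ + W- = 28 should equal n(n+1)/2 = 28.)
Step 4: Test statistic W = min(W+, W-) = 8.5.
Step 5: Ties in |d|, so use the tie-corrected normal approximation.
        E[W] = n(n+1)/4 = 7*8/4 = 14.
        Tie groups: |d|=1 (t=4), |d|=2 (t=3); sum(t^3 - t) = 84.
        Var[W] = n(n+1)(2n+1)/24 - sum(t^3-t)/48 = 840/24 - 84/48 = 33.25.
        z = (W - E[W]) / sqrt(Var[W]) = (8.5 - 14) / 5.7663 = -0.9538.
        Two-sided p = 2*Phi(z) = 0.340174.
Step 6: alpha = 0.05. fail to reject H0.

W+ = 19.5, W- = 8.5, W = min = 8.5, p = 0.340174, fail to reject H0.


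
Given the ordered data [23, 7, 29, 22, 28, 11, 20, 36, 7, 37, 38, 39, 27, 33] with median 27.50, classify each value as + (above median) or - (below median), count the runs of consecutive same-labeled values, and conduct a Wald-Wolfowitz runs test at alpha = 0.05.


Step 1: Compute median = 27.50; label A = above, B = below.
Labels in order: BBABABBABAAABA  (n_A = 7, n_B = 7)
Step 2: Count runs R = 10.
Step 3: Under H0 (random ordering), E[R] = 2*n_A*n_B/(n_A+n_B) + 1 = 2*7*7/14 + 1 = 8.0000.
        Var[R] = 2*n_A*n_B*(2*n_A*n_B - n_A - n_B) / ((n_A+n_B)^2 * (n_A+n_B-1)) = 8232/2548 = 3.2308.
        SD[R] = 1.7974.
Step 4: Continuity-corrected z = (R - 0.5 - E[R]) / SD[R] = (10 - 0.5 - 8.0000) / 1.7974 = 0.8345.
Step 5: Two-sided p-value via normal approximation = 2*(1 - Phi(|z|)) = 0.403986.
Step 6: alpha = 0.05. fail to reject H0.

R = 10, z = 0.8345, p = 0.403986, fail to reject H0.


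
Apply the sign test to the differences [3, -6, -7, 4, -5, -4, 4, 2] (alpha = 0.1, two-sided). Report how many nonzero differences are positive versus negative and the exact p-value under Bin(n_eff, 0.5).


Step 1: Discard zero differences. Original n = 8; n_eff = number of nonzero differences = 8.
Nonzero differences (with sign): +3, -6, -7, +4, -5, -4, +4, +2
Step 2: Count signs: positive = 4, negative = 4.
Step 3: Under H0: P(positive) = 0.5, so the number of positives S ~ Bin(8, 0.5).
Step 4: Two-sided exact p-value = sum of Bin(8,0.5) probabilities at or below the observed probability = 1.000000.
Step 5: alpha = 0.1. fail to reject H0.

n_eff = 8, pos = 4, neg = 4, p = 1.000000, fail to reject H0.


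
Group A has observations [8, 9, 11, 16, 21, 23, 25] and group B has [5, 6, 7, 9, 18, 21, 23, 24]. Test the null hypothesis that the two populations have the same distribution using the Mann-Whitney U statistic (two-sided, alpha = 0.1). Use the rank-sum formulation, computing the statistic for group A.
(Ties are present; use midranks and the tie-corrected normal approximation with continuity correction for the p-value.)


Step 1: Combine and sort all 15 observations; assign midranks.
sorted (value, group): (5,Y), (6,Y), (7,Y), (8,X), (9,X), (9,Y), (11,X), (16,X), (18,Y), (21,X), (21,Y), (23,X), (23,Y), (24,Y), (25,X)
ranks: 5->1, 6->2, 7->3, 8->4, 9->5.5, 9->5.5, 11->7, 16->8, 18->9, 21->10.5, 21->10.5, 23->12.5, 23->12.5, 24->14, 25->15
Step 2: Rank sum for X: R1 = 4 + 5.5 + 7 + 8 + 10.5 + 12.5 + 15 = 62.5.
Step 3: U_X = R1 - n1(n1+1)/2 = 62.5 - 7*8/2 = 62.5 - 28 = 34.5.
       U_Y = n1*n2 - U_X = 56 - 34.5 = 21.5.
Step 4: Ties are present, so use the tie-corrected normal approximation (with continuity correction) for the p-value.
Step 5: p-value = 0.486283; compare to alpha = 0.1. fail to reject H0.

U_X = 34.5, p = 0.486283, fail to reject H0 at alpha = 0.1.


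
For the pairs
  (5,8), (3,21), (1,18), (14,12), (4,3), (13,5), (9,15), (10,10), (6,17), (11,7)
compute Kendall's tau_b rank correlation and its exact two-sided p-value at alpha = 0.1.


Step 1: Enumerate the 45 unordered pairs (i,j) with i<j and classify each by sign(x_j-x_i) * sign(y_j-y_i).
  (1,2):dx=-2,dy=+13->D; (1,3):dx=-4,dy=+10->D; (1,4):dx=+9,dy=+4->C; (1,5):dx=-1,dy=-5->C
  (1,6):dx=+8,dy=-3->D; (1,7):dx=+4,dy=+7->C; (1,8):dx=+5,dy=+2->C; (1,9):dx=+1,dy=+9->C
  (1,10):dx=+6,dy=-1->D; (2,3):dx=-2,dy=-3->C; (2,4):dx=+11,dy=-9->D; (2,5):dx=+1,dy=-18->D
  (2,6):dx=+10,dy=-16->D; (2,7):dx=+6,dy=-6->D; (2,8):dx=+7,dy=-11->D; (2,9):dx=+3,dy=-4->D
  (2,10):dx=+8,dy=-14->D; (3,4):dx=+13,dy=-6->D; (3,5):dx=+3,dy=-15->D; (3,6):dx=+12,dy=-13->D
  (3,7):dx=+8,dy=-3->D; (3,8):dx=+9,dy=-8->D; (3,9):dx=+5,dy=-1->D; (3,10):dx=+10,dy=-11->D
  (4,5):dx=-10,dy=-9->C; (4,6):dx=-1,dy=-7->C; (4,7):dx=-5,dy=+3->D; (4,8):dx=-4,dy=-2->C
  (4,9):dx=-8,dy=+5->D; (4,10):dx=-3,dy=-5->C; (5,6):dx=+9,dy=+2->C; (5,7):dx=+5,dy=+12->C
  (5,8):dx=+6,dy=+7->C; (5,9):dx=+2,dy=+14->C; (5,10):dx=+7,dy=+4->C; (6,7):dx=-4,dy=+10->D
  (6,8):dx=-3,dy=+5->D; (6,9):dx=-7,dy=+12->D; (6,10):dx=-2,dy=+2->D; (7,8):dx=+1,dy=-5->D
  (7,9):dx=-3,dy=+2->D; (7,10):dx=+2,dy=-8->D; (8,9):dx=-4,dy=+7->D; (8,10):dx=+1,dy=-3->D
  (9,10):dx=+5,dy=-10->D
Step 2: C = 15, D = 30, total pairs = 45.
Step 3: tau = (C - D)/(n(n-1)/2) = (15 - 30)/45 = -0.333333.
Step 4: Exact two-sided p-value (enumerate n! = 3628800 permutations of y under H0): p = 0.216373.
Step 5: alpha = 0.1. fail to reject H0.

tau_b = -0.3333 (C=15, D=30), p = 0.216373, fail to reject H0.
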